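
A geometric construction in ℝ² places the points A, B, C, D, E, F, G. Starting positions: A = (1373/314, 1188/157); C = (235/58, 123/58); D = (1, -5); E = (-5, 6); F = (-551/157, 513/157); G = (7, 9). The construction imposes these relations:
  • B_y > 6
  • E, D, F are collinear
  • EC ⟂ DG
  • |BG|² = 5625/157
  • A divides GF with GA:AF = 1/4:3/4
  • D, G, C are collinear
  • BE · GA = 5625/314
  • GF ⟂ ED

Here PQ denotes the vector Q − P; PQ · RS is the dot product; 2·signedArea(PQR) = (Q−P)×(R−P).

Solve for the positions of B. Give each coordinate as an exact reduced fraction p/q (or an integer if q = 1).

1. B_x = 274/157  [line 825/314·x + 225/157·y + -2100/157 = 0 ∩ |BG|² = 5625/157]
2. B_y = 963/157  [line 825/314·x + 225/157·y + -2100/157 = 0 ∩ |BG|² = 5625/157]
   → B = (274/157, 963/157)

B = (274/157, 963/157)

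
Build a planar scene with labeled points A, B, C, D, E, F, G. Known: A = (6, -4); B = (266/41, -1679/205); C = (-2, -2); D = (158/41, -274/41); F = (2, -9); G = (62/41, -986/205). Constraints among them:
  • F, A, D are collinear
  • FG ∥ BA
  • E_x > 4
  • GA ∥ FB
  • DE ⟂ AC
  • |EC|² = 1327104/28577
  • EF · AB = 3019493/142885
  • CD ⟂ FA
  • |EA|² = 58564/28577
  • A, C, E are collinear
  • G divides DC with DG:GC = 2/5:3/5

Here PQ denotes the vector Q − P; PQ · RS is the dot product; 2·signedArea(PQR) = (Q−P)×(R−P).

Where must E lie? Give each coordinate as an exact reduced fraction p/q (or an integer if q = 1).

E = (3214/697, -2546/697)

1. E_x = 3214/697  [A, C, E are collinear ∩ DE ⟂ AC]
2. E_y = -2546/697  [A, C, E are collinear ∩ DE ⟂ AC]
   → E = (3214/697, -2546/697)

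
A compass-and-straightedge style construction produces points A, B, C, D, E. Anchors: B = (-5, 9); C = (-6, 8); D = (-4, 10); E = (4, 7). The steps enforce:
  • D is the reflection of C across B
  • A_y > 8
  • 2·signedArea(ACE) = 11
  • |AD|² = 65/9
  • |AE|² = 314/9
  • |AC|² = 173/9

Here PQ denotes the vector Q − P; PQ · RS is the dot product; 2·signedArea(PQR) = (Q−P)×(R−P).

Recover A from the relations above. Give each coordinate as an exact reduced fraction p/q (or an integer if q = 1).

A = (-5/3, 26/3)

1. A_x = -5/3  [line 1·x + 10·y + -85 = 0 ∩ |AE|² = 314/9]
2. A_y = 26/3  [line 1·x + 10·y + -85 = 0 ∩ |AE|² = 314/9]
   → A = (-5/3, 26/3)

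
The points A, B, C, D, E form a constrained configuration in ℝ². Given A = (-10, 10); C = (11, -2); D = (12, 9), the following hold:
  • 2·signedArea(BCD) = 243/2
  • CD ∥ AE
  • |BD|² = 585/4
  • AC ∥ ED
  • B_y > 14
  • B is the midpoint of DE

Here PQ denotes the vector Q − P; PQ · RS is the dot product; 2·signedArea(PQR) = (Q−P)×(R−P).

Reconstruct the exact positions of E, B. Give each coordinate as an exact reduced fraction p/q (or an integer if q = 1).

B = (3/2, 15)
E = (-9, 21)

1. E_x = -9  [AC ∥ ED ∩ CD ∥ AE]
2. E_y = 21  [AC ∥ ED ∩ CD ∥ AE]
   → E = (-9, 21)
3. B_x = 3/2  [B is the midpoint of DE]
4. B_y = 15  [B is the midpoint of DE]
   → B = (3/2, 15)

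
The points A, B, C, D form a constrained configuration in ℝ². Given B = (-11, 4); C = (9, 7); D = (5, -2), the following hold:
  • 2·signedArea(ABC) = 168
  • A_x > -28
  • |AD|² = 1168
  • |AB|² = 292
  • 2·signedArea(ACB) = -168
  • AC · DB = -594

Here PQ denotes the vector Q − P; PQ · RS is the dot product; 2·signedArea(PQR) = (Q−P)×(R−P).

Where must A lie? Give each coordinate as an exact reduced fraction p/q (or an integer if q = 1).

1. A_x = -27  [2·signedArea(ABC) = 168 ∩ AC · DB = -594]
2. A_y = 10  [2·signedArea(ABC) = 168 ∩ AC · DB = -594]
   → A = (-27, 10)

A = (-27, 10)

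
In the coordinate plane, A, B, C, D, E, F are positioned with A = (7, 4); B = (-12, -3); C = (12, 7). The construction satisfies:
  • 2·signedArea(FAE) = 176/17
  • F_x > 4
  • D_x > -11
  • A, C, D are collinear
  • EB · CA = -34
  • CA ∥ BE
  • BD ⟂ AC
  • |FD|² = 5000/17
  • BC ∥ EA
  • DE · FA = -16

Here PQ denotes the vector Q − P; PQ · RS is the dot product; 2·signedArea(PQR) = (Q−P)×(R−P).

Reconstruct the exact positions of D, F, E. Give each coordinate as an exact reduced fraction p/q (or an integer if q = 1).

D = (-171/17, -106/17)
E = (-17, -6)
F = (79/17, 44/17)

1. D_x = -171/17  [A, C, D are collinear ∩ BD ⟂ AC]
2. D_y = -106/17  [A, C, D are collinear ∩ BD ⟂ AC]
   → D = (-171/17, -106/17)
3. E_x = -17  [BC ∥ EA ∩ CA ∥ BE]
4. E_y = -6  [BC ∥ EA ∩ CA ∥ BE]
   → E = (-17, -6)
5. F_x = 79/17  [2·signedArea(FAE) = 176/17 ∩ DE · FA = -16]
6. F_y = 44/17  [2·signedArea(FAE) = 176/17 ∩ DE · FA = -16]
   → F = (79/17, 44/17)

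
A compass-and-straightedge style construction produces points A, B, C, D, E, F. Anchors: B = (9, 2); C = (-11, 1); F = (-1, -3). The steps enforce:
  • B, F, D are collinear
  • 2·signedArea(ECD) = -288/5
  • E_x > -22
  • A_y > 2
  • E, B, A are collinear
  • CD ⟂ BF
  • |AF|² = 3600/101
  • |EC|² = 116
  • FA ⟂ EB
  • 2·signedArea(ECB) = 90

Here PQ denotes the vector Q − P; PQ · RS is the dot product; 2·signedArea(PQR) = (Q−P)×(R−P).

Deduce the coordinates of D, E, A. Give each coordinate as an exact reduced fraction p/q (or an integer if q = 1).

1. D_x = -37/5  [B, F, D are collinear ∩ CD ⟂ BF]
2. D_y = -31/5  [B, F, D are collinear ∩ CD ⟂ BF]
   → D = (-37/5, -31/5)
3. E_x = -21  [2·signedArea(ECB) = 90 ∩ 2·signedArea(ECD) = -288/5]
4. E_y = 5  [2·signedArea(ECB) = 90 ∩ 2·signedArea(ECD) = -288/5]
   → E = (-21, 5)
5. A_x = -41/101  [E, B, A are collinear ∩ FA ⟂ EB]
6. A_y = 297/101  [E, B, A are collinear ∩ FA ⟂ EB]
   → A = (-41/101, 297/101)

A = (-41/101, 297/101)
D = (-37/5, -31/5)
E = (-21, 5)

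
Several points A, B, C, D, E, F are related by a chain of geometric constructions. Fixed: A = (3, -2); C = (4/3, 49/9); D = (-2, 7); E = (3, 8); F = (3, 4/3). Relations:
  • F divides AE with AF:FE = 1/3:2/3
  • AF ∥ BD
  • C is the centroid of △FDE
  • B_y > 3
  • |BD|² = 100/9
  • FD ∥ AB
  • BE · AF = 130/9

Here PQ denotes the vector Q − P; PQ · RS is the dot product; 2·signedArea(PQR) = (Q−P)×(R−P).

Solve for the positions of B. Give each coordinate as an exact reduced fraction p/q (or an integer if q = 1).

1. B_x = -2  [AF ∥ BD ∩ FD ∥ AB]
2. B_y = 11/3  [AF ∥ BD ∩ FD ∥ AB]
   → B = (-2, 11/3)

B = (-2, 11/3)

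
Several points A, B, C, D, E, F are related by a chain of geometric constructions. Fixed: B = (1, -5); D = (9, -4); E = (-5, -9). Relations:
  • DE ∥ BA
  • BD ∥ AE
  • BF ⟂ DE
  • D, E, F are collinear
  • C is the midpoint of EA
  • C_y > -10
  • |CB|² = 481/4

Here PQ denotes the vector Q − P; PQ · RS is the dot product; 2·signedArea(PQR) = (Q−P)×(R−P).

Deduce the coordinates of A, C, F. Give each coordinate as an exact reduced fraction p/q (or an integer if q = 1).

A = (-13, -10)
C = (-9, -19/2)
F = (27/17, -113/17)

1. A_x = -13  [BD ∥ AE ∩ DE ∥ BA]
2. A_y = -10  [BD ∥ AE ∩ DE ∥ BA]
   → A = (-13, -10)
3. C_x = -9  [C is the midpoint of EA]
4. C_y = -19/2  [C is the midpoint of EA]
   → C = (-9, -19/2)
5. F_x = 27/17  [D, E, F are collinear ∩ BF ⟂ DE]
6. F_y = -113/17  [D, E, F are collinear ∩ BF ⟂ DE]
   → F = (27/17, -113/17)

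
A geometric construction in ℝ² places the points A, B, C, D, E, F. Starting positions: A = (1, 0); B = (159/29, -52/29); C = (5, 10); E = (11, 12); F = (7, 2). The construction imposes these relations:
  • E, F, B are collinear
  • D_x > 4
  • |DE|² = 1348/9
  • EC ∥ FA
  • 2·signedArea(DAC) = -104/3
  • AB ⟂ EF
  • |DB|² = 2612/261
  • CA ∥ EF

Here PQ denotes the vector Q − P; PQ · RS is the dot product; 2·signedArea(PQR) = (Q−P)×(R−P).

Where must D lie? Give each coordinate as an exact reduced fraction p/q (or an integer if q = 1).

1. D_x = 5  [line -10·x + 4·y + 134/3 = 0 ∩ |DB|² = 2612/261]
2. D_y = 4/3  [line -10·x + 4·y + 134/3 = 0 ∩ |DB|² = 2612/261]
   → D = (5, 4/3)

D = (5, 4/3)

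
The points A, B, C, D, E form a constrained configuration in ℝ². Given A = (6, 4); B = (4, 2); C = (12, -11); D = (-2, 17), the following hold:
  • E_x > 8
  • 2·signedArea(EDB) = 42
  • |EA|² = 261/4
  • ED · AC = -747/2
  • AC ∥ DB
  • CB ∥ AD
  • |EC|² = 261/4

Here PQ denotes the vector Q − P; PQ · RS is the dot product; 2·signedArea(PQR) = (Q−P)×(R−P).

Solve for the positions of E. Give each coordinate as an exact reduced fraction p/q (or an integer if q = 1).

1. E_x = 9  [2·signedArea(EDB) = 42 ∩ ED · AC = -747/2]
2. E_y = -7/2  [2·signedArea(EDB) = 42 ∩ ED · AC = -747/2]
   → E = (9, -7/2)

E = (9, -7/2)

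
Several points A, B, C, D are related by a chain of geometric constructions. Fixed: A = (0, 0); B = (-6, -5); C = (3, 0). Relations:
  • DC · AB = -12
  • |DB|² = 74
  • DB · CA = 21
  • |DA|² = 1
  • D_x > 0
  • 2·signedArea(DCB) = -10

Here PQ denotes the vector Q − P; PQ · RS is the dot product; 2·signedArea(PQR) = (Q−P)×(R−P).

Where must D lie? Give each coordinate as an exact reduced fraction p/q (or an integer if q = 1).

D = (1, 0)

1. D_x = 1  [DC · AB = -12 ∩ 2·signedArea(DCB) = -10]
2. D_y = 0  [DC · AB = -12 ∩ 2·signedArea(DCB) = -10]
   → D = (1, 0)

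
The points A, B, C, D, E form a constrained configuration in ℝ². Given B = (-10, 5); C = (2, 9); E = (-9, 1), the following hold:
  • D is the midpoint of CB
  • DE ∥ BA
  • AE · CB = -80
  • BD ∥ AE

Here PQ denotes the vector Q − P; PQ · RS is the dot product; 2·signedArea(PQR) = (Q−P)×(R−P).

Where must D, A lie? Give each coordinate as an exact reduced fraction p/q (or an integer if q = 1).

A = (-15, -1)
D = (-4, 7)

1. D_x = -4  [D is the midpoint of CB]
2. D_y = 7  [D is the midpoint of CB]
   → D = (-4, 7)
3. A_x = -15  [BD ∥ AE ∩ DE ∥ BA]
4. A_y = -1  [BD ∥ AE ∩ DE ∥ BA]
   → A = (-15, -1)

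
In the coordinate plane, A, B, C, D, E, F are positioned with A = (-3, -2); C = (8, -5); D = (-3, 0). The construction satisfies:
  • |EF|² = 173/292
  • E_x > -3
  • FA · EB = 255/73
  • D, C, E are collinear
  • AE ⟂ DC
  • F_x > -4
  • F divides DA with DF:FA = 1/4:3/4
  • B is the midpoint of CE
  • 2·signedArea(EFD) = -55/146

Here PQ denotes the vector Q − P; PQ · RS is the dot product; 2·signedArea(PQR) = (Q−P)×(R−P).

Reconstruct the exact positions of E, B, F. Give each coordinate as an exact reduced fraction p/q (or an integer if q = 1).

B = (210/73, -195/73)
E = (-164/73, -25/73)
F = (-3, -1/2)

1. E_x = -164/73  [D, C, E are collinear ∩ AE ⟂ DC]
2. E_y = -25/73  [D, C, E are collinear ∩ AE ⟂ DC]
   → E = (-164/73, -25/73)
3. B_x = 210/73  [B is the midpoint of CE]
4. B_y = -195/73  [B is the midpoint of CE]
   → B = (210/73, -195/73)
5. F_x = -3  [F divides DA with DF:FA = 1/4:3/4]
6. F_y = -1/2  [F divides DA with DF:FA = 1/4:3/4]
   → F = (-3, -1/2)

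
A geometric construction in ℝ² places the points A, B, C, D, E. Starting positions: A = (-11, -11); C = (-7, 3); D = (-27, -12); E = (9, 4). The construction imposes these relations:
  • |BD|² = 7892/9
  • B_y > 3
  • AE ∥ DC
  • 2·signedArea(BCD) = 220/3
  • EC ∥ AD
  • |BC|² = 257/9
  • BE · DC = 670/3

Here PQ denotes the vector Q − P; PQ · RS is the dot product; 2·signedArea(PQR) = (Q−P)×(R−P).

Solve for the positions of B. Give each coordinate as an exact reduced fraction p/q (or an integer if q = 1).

B = (-5/3, 10/3)

1. B_x = -5/3  [2·signedArea(BCD) = 220/3 ∩ BE · DC = 670/3]
2. B_y = 10/3  [2·signedArea(BCD) = 220/3 ∩ BE · DC = 670/3]
   → B = (-5/3, 10/3)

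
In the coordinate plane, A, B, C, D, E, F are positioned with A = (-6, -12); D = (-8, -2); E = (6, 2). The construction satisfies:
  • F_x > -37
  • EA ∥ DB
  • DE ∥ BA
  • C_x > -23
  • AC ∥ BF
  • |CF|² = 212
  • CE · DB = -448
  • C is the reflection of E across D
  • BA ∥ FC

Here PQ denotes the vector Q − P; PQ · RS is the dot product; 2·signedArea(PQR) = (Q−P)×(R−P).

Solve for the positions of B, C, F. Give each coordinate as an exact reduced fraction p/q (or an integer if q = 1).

1. B_x = -20  [DE ∥ BA ∩ EA ∥ DB]
2. B_y = -16  [DE ∥ BA ∩ EA ∥ DB]
   → B = (-20, -16)
3. C_x = -22  [C is the reflection of E across D]
4. C_y = -6  [C is the reflection of E across D]
   → C = (-22, -6)
5. F_x = -36  [BA ∥ FC ∩ AC ∥ BF]
6. F_y = -10  [BA ∥ FC ∩ AC ∥ BF]
   → F = (-36, -10)

B = (-20, -16)
C = (-22, -6)
F = (-36, -10)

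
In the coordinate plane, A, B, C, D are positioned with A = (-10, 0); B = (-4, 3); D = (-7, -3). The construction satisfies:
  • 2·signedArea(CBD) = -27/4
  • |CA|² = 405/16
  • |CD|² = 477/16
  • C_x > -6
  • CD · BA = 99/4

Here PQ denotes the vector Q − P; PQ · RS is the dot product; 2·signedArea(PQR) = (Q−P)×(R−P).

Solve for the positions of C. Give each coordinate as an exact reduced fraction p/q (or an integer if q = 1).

C = (-11/2, 9/4)

1. C_x = -11/2  [2·signedArea(CBD) = -27/4 ∩ CD · BA = 99/4]
2. C_y = 9/4  [2·signedArea(CBD) = -27/4 ∩ CD · BA = 99/4]
   → C = (-11/2, 9/4)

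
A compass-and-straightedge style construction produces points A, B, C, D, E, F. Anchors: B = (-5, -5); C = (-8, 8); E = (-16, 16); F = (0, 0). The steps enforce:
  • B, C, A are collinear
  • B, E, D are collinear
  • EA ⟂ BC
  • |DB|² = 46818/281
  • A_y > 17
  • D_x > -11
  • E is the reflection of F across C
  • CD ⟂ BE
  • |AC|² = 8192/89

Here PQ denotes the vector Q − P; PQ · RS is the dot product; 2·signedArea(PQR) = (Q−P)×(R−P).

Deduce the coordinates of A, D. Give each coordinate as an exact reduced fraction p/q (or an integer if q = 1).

1. A_x = -904/89  [B, C, A are collinear ∩ EA ⟂ BC]
2. A_y = 1544/89  [B, C, A are collinear ∩ EA ⟂ BC]
   → A = (-904/89, 1544/89)
3. D_x = -3088/281  [B, E, D are collinear ∩ CD ⟂ BE]
4. D_y = 1808/281  [B, E, D are collinear ∩ CD ⟂ BE]
   → D = (-3088/281, 1808/281)

A = (-904/89, 1544/89)
D = (-3088/281, 1808/281)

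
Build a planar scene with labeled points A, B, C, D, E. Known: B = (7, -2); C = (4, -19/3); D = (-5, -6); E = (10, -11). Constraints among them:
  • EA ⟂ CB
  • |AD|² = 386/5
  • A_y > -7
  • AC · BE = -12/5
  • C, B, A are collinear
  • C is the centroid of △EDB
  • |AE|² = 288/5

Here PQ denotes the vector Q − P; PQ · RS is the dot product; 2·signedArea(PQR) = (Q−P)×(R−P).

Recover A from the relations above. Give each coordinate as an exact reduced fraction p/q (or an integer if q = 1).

A = (94/25, -167/25)

1. A_x = 94/25  [C, B, A are collinear ∩ EA ⟂ CB]
2. A_y = -167/25  [C, B, A are collinear ∩ EA ⟂ CB]
   → A = (94/25, -167/25)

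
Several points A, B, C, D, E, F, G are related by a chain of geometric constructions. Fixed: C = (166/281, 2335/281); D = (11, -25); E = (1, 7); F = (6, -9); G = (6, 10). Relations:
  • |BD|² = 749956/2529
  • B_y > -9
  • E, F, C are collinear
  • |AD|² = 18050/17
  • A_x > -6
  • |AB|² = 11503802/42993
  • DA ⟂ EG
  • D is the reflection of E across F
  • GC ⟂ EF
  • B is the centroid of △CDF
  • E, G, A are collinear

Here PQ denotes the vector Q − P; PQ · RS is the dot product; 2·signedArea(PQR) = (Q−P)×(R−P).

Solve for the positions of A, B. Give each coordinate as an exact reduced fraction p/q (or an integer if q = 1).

1. A_x = -98/17  [E, G, A are collinear ∩ DA ⟂ EG]
2. A_y = 50/17  [E, G, A are collinear ∩ DA ⟂ EG]
   → A = (-98/17, 50/17)
3. B_x = 4943/843  [B is the centroid of △CDF]
4. B_y = -7219/843  [B is the centroid of △CDF]
   → B = (4943/843, -7219/843)

A = (-98/17, 50/17)
B = (4943/843, -7219/843)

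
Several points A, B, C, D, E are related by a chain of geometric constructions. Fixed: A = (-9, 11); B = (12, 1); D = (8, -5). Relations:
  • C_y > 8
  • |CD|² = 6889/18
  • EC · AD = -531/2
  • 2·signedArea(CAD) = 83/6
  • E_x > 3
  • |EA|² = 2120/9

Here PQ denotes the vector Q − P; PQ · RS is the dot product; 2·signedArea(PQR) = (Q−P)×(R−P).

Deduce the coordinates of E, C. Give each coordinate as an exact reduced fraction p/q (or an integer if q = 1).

C = (-35/6, 53/6)
E = (11/3, 7/3)

1. C_x = -35/6  [line 16·x + 17·y + -341/6 = 0 ∩ |CD|² = 6889/18]
2. C_y = 53/6  [line 16·x + 17·y + -341/6 = 0 ∩ |CD|² = 6889/18]
   → C = (-35/6, 53/6)
3. E_x = 11/3  [line -17·x + 16·y + 25 = 0 ∩ |EA|² = 2120/9]
4. E_y = 7/3  [line -17·x + 16·y + 25 = 0 ∩ |EA|² = 2120/9]
   → E = (11/3, 7/3)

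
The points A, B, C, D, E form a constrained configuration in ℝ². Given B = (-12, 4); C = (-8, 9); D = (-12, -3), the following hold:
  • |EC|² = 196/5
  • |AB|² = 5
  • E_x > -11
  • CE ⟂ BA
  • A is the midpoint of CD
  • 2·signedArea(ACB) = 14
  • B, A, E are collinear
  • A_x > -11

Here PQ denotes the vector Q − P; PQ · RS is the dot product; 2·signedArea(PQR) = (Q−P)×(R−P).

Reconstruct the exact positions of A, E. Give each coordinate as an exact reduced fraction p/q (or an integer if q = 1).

1. A_x = -10  [A is the midpoint of CD]
2. A_y = 3  [A is the midpoint of CD]
   → A = (-10, 3)
3. E_x = -54/5  [B, A, E are collinear ∩ CE ⟂ BA]
4. E_y = 17/5  [B, A, E are collinear ∩ CE ⟂ BA]
   → E = (-54/5, 17/5)

A = (-10, 3)
E = (-54/5, 17/5)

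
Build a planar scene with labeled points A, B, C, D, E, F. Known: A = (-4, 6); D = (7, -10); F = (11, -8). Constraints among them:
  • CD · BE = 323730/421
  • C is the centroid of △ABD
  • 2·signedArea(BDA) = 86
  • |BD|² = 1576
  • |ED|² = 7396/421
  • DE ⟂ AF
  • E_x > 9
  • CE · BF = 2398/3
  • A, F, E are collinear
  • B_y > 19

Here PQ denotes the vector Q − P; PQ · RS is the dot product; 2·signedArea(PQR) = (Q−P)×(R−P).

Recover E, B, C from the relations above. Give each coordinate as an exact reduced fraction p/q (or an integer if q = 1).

1. E_x = 4151/421  [A, F, E are collinear ∩ DE ⟂ AF]
2. E_y = -2920/421  [A, F, E are collinear ∩ DE ⟂ AF]
   → E = (4151/421, -2920/421)
3. B_x = -19  [line -16·x + -11·y + -84 = 0 ∩ |BD|² = 1576]
4. B_y = 20  [line -16·x + -11·y + -84 = 0 ∩ |BD|² = 1576]
   → B = (-19, 20)
5. C_x = -16/3  [C is the centroid of △ABD]
6. C_y = 16/3  [C is the centroid of △ABD]
   → C = (-16/3, 16/3)

B = (-19, 20)
C = (-16/3, 16/3)
E = (4151/421, -2920/421)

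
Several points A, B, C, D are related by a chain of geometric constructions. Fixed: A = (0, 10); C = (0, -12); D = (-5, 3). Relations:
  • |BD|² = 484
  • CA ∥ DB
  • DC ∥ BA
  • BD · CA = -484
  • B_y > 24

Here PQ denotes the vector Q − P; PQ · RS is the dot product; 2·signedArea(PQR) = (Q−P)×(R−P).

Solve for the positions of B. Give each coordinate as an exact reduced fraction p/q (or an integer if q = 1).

1. B_x = -5  [DC ∥ BA ∩ CA ∥ DB]
2. B_y = 25  [DC ∥ BA ∩ CA ∥ DB]
   → B = (-5, 25)

B = (-5, 25)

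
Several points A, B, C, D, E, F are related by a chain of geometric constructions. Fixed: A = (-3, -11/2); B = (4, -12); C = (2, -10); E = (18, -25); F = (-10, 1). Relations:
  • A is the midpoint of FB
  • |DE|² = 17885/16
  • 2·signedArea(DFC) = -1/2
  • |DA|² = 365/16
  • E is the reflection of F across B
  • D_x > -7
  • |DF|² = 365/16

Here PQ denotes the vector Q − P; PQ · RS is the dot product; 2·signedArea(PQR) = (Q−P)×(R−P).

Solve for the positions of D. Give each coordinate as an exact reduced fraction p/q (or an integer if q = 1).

1. D_x = -13/2  [line 11·x + 12·y + 197/2 = 0 ∩ |DF|² = 365/16]
2. D_y = -9/4  [line 11·x + 12·y + 197/2 = 0 ∩ |DF|² = 365/16]
   → D = (-13/2, -9/4)

D = (-13/2, -9/4)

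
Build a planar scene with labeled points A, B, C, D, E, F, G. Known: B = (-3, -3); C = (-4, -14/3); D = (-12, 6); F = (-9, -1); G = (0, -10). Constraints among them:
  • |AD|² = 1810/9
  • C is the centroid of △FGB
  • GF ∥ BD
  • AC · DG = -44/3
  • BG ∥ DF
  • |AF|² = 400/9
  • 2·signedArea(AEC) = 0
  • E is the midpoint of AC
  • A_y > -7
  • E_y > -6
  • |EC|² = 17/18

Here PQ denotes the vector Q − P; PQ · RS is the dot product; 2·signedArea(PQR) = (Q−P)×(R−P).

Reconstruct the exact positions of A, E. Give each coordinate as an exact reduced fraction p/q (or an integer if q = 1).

1. A_x = -5  [line -12·x + 16·y + 124/3 = 0 ∩ |AF|² = 400/9]
2. A_y = -19/3  [line -12·x + 16·y + 124/3 = 0 ∩ |AF|² = 400/9]
   → A = (-5, -19/3)
3. E_x = -9/2  [2·signedArea(AEC) = 0 ∩ E is the midpoint of AC]
4. E_y = -11/2  [2·signedArea(AEC) = 0 ∩ E is the midpoint of AC]
   → E = (-9/2, -11/2)

A = (-5, -19/3)
E = (-9/2, -11/2)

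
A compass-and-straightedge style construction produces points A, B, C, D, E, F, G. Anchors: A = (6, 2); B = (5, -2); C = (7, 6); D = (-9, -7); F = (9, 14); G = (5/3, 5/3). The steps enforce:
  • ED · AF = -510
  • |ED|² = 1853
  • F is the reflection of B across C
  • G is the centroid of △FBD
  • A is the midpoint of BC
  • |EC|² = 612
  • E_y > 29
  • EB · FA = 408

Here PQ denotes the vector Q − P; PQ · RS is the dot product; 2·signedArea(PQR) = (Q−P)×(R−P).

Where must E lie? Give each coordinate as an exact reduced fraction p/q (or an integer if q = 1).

E = (13, 30)

1. E_x = 13  [line 3·x + 12·y + -399 = 0 ∩ |EC|² = 612]
2. E_y = 30  [line 3·x + 12·y + -399 = 0 ∩ |EC|² = 612]
   → E = (13, 30)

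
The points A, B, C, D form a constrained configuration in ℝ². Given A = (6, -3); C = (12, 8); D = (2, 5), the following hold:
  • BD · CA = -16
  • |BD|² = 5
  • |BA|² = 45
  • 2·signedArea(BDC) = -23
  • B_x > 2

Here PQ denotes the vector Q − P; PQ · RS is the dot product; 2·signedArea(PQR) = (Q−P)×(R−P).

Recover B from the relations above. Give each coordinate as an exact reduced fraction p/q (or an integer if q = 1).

1. B_x = 3  [2·signedArea(BDC) = -23 ∩ BD · CA = -16]
2. B_y = 3  [2·signedArea(BDC) = -23 ∩ BD · CA = -16]
   → B = (3, 3)

B = (3, 3)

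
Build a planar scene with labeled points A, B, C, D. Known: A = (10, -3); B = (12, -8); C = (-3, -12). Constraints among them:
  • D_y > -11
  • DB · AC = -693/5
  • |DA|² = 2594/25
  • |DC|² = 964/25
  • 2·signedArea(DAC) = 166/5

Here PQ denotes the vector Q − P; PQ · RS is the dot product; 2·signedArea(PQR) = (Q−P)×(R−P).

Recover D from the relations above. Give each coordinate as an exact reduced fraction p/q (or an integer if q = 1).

D = (3, -52/5)

1. D_x = 3  [DB · AC = -693/5 ∩ 2·signedArea(DAC) = 166/5]
2. D_y = -52/5  [DB · AC = -693/5 ∩ 2·signedArea(DAC) = 166/5]
   → D = (3, -52/5)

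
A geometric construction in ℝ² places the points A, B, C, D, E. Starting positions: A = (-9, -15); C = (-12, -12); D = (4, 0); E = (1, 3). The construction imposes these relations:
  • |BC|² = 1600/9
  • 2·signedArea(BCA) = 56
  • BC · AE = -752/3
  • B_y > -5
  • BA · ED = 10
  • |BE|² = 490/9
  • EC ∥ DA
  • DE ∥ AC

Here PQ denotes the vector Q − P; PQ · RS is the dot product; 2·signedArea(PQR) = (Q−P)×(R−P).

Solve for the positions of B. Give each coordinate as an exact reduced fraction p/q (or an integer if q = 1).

1. B_x = -4/3  [BC · AE = -752/3 ∩ 2·signedArea(BCA) = 56]
2. B_y = -4  [BC · AE = -752/3 ∩ 2·signedArea(BCA) = 56]
   → B = (-4/3, -4)

B = (-4/3, -4)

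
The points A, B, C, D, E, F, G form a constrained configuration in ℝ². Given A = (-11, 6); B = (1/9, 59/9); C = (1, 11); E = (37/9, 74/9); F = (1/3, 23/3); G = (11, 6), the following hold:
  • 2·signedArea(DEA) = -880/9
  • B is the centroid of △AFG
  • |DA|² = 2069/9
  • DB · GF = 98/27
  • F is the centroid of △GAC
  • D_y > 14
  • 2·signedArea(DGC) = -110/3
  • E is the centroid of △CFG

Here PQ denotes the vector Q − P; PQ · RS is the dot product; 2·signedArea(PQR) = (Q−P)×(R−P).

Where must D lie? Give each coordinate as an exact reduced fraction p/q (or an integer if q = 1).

1. D_x = 5/3  [2·signedArea(DGC) = -110/3 ∩ DB · GF = 98/27]
2. D_y = 43/3  [2·signedArea(DGC) = -110/3 ∩ DB · GF = 98/27]
   → D = (5/3, 43/3)

D = (5/3, 43/3)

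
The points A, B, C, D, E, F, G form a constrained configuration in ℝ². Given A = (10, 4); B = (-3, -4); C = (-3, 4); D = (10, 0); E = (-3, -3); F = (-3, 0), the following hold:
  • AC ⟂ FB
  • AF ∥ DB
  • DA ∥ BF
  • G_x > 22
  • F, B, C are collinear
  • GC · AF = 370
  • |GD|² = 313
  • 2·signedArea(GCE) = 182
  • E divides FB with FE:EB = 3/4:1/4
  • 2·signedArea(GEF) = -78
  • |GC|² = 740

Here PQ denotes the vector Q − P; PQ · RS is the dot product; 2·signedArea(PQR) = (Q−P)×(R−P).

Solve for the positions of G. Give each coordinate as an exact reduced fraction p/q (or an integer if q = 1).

G = (23, 12)

1. G_x = 23  [2·signedArea(GCE) = 182 ∩ GC · AF = 370]
2. G_y = 12  [2·signedArea(GCE) = 182 ∩ GC · AF = 370]
   → G = (23, 12)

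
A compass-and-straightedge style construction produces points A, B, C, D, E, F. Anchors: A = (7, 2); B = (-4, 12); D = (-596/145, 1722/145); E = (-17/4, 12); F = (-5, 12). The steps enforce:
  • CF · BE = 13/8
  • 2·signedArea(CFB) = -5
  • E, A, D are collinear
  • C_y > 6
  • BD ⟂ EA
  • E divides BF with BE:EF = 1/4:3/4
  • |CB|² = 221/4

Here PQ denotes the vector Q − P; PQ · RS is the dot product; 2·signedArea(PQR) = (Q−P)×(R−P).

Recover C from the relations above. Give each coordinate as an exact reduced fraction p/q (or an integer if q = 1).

C = (3/2, 7)

1. C_x = 3/2  [CF · BE = 13/8 ∩ 2·signedArea(CFB) = -5]
2. C_y = 7  [CF · BE = 13/8 ∩ 2·signedArea(CFB) = -5]
   → C = (3/2, 7)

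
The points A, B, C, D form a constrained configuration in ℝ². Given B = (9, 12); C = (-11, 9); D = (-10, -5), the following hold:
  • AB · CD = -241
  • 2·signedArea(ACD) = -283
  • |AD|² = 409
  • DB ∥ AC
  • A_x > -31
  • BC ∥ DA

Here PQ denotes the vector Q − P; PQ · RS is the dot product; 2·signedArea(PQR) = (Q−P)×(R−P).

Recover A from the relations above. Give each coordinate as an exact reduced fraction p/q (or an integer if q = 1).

A = (-30, -8)

1. A_x = -30  [DB ∥ AC ∩ BC ∥ DA]
2. A_y = -8  [DB ∥ AC ∩ BC ∥ DA]
   → A = (-30, -8)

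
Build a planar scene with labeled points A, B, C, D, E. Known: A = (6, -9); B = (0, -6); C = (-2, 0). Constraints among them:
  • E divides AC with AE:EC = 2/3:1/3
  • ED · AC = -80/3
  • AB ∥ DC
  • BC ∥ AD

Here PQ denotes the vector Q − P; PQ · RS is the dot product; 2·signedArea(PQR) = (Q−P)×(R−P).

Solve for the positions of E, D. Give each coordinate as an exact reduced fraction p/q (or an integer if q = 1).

1. E_x = 2/3  [E divides AC with AE:EC = 2/3:1/3]
2. E_y = -3  [E divides AC with AE:EC = 2/3:1/3]
   → E = (2/3, -3)
3. D_x = 4  [AB ∥ DC ∩ BC ∥ AD]
4. D_y = -3  [AB ∥ DC ∩ BC ∥ AD]
   → D = (4, -3)

D = (4, -3)
E = (2/3, -3)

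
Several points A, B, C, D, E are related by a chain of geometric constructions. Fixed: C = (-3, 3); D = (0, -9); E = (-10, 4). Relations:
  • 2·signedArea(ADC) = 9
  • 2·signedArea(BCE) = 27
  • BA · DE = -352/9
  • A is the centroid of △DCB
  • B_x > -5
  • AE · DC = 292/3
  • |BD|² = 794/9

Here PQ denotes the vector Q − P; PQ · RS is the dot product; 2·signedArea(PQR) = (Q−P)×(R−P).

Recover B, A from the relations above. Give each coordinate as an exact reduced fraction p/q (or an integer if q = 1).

A = (-22/9, -20/9)
B = (-13/3, -2/3)

1. A_x = -22/9  [AE · DC = 292/3 ∩ 2·signedArea(ADC) = 9]
2. A_y = -20/9  [AE · DC = 292/3 ∩ 2·signedArea(ADC) = 9]
   → A = (-22/9, -20/9)
3. B_x = -13/3  [2·signedArea(BCE) = 27 ∩ A is the centroid of △DCB]
4. B_y = -2/3  [2·signedArea(BCE) = 27 ∩ A is the centroid of △DCB]
   → B = (-13/3, -2/3)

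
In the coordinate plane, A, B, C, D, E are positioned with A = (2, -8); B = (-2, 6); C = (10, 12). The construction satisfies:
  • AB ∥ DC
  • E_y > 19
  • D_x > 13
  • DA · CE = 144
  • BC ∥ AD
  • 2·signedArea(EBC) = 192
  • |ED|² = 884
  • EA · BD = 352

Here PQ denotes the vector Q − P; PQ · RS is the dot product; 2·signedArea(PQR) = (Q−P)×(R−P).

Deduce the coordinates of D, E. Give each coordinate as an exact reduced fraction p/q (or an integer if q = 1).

1. D_x = 14  [AB ∥ DC ∩ BC ∥ AD]
2. D_y = -2  [AB ∥ DC ∩ BC ∥ AD]
   → D = (14, -2)
3. E_x = -6  [2·signedArea(EBC) = 192 ∩ EA · BD = 352]
4. E_y = 20  [2·signedArea(EBC) = 192 ∩ EA · BD = 352]
   → E = (-6, 20)

D = (14, -2)
E = (-6, 20)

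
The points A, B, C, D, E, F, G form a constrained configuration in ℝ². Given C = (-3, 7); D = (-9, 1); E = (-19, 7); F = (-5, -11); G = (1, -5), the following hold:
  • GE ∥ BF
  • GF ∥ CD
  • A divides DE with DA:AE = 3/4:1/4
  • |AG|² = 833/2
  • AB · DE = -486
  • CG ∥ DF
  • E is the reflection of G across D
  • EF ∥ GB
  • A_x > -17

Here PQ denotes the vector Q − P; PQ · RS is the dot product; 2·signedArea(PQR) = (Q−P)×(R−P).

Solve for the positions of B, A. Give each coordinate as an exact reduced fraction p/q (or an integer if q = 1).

A = (-33/2, 11/2)
B = (15, -23)

1. B_x = 15  [GE ∥ BF ∩ EF ∥ GB]
2. B_y = -23  [GE ∥ BF ∩ EF ∥ GB]
   → B = (15, -23)
3. A_x = -33/2  [A divides DE with DA:AE = 3/4:1/4]
4. A_y = 11/2  [A divides DE with DA:AE = 3/4:1/4]
   → A = (-33/2, 11/2)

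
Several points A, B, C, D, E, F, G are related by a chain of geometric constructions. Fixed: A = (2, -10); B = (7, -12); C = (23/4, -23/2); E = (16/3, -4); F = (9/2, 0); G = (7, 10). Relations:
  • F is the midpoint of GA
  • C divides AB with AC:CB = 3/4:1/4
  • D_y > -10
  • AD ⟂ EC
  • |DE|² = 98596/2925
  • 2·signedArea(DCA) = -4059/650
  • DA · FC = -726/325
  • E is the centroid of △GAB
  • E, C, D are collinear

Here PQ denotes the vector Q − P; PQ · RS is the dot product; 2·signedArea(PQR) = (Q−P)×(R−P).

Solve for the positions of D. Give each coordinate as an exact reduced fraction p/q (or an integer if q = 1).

D = (1838/325, -3184/325)

1. D_x = 1838/325  [E, C, D are collinear ∩ AD ⟂ EC]
2. D_y = -3184/325  [E, C, D are collinear ∩ AD ⟂ EC]
   → D = (1838/325, -3184/325)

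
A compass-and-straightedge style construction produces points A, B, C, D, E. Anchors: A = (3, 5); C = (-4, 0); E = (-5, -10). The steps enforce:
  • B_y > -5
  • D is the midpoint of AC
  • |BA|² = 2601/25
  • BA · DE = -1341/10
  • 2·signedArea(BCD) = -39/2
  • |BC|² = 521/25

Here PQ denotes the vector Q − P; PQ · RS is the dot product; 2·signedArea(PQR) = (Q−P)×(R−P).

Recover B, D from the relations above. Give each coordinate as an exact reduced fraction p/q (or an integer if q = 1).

1. D_x = -1/2  [D is the midpoint of AC]
2. D_y = 5/2  [D is the midpoint of AC]
   → D = (-1/2, 5/2)
3. B_x = -9/5  [2·signedArea(BCD) = -39/2 ∩ BA · DE = -1341/10]
4. B_y = -4  [2·signedArea(BCD) = -39/2 ∩ BA · DE = -1341/10]
   → B = (-9/5, -4)

B = (-9/5, -4)
D = (-1/2, 5/2)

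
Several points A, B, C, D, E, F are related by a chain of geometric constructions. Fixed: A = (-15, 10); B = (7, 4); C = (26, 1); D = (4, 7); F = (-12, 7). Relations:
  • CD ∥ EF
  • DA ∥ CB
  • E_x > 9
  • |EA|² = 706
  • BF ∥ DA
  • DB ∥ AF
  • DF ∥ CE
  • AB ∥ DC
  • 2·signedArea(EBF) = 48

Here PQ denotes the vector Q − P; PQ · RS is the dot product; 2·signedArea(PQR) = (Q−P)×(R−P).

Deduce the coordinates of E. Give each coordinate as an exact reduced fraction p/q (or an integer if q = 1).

1. E_x = 10  [CD ∥ EF ∩ DF ∥ CE]
2. E_y = 1  [CD ∥ EF ∩ DF ∥ CE]
   → E = (10, 1)

E = (10, 1)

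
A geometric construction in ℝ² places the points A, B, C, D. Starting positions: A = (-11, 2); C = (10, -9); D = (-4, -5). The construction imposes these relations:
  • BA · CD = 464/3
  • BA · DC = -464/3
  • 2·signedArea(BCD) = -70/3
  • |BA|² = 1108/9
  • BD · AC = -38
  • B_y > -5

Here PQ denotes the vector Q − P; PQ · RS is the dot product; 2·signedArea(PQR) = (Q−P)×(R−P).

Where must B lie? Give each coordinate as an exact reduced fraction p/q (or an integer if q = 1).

1. B_x = -5/3  [2·signedArea(BCD) = -70/3 ∩ BA · DC = -464/3]
2. B_y = -4  [2·signedArea(BCD) = -70/3 ∩ BA · DC = -464/3]
   → B = (-5/3, -4)

B = (-5/3, -4)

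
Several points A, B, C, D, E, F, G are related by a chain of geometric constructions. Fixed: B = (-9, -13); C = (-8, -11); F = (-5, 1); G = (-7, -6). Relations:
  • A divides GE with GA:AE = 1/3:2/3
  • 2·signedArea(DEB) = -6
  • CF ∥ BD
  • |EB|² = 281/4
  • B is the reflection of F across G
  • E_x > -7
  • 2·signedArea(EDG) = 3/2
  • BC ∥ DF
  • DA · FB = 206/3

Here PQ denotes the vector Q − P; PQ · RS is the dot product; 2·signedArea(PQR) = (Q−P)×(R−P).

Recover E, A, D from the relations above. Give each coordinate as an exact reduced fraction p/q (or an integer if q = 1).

1. D_x = -6  [BC ∥ DF ∩ CF ∥ BD]
2. D_y = -1  [BC ∥ DF ∩ CF ∥ BD]
   → D = (-6, -1)
3. E_x = -13/2  [2·signedArea(EDG) = 3/2 ∩ 2·signedArea(DEB) = -6]
4. E_y = -5  [2·signedArea(EDG) = 3/2 ∩ 2·signedArea(DEB) = -6]
   → E = (-13/2, -5)
5. A_x = -41/6  [A divides GE with GA:AE = 1/3:2/3]
6. A_y = -17/3  [A divides GE with GA:AE = 1/3:2/3]
   → A = (-41/6, -17/3)

A = (-41/6, -17/3)
D = (-6, -1)
E = (-13/2, -5)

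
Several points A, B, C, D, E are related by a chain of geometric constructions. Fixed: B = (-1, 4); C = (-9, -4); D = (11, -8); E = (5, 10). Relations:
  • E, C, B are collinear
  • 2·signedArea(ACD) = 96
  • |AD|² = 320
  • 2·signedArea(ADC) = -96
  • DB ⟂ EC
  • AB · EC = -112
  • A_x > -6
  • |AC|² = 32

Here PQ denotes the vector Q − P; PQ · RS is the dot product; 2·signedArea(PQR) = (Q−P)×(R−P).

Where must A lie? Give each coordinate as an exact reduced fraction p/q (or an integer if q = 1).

1. A_x = -5  [2·signedArea(ACD) = 96 ∩ AB · EC = -112]
2. A_y = 0  [2·signedArea(ACD) = 96 ∩ AB · EC = -112]
   → A = (-5, 0)

A = (-5, 0)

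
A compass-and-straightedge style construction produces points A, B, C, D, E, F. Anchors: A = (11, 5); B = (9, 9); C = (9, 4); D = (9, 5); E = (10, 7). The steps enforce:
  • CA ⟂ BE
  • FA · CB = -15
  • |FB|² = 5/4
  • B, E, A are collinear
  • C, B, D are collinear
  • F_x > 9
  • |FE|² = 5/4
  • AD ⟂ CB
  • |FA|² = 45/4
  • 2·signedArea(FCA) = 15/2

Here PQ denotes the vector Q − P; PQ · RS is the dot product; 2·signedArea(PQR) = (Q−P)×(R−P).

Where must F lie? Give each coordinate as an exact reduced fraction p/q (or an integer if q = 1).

F = (19/2, 8)

1. F_x = 19/2  [2·signedArea(FCA) = 15/2 ∩ FA · CB = -15]
2. F_y = 8  [2·signedArea(FCA) = 15/2 ∩ FA · CB = -15]
   → F = (19/2, 8)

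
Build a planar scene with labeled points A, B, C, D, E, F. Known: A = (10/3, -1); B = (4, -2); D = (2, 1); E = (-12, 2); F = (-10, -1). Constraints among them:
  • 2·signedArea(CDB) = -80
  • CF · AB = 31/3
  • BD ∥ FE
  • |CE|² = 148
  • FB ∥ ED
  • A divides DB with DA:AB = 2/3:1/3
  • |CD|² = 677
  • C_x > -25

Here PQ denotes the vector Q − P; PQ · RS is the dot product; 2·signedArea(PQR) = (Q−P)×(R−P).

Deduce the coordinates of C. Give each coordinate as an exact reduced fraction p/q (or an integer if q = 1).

C = (-24, 0)

1. C_x = -24  [CF · AB = 31/3 ∩ 2·signedArea(CDB) = -80]
2. C_y = 0  [CF · AB = 31/3 ∩ 2·signedArea(CDB) = -80]
   → C = (-24, 0)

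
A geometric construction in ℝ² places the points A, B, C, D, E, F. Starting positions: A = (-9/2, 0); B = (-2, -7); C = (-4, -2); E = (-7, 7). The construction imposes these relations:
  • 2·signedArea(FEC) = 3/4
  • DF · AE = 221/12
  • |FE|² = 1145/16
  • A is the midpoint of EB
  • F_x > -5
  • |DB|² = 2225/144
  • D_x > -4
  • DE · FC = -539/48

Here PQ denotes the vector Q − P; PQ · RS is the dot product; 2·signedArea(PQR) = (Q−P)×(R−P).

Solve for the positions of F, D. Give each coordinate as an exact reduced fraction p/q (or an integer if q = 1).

D = (-41/12, -10/3)
F = (-17/4, -1)

1. F_x = -17/4  [line 9·x + 3·y + 165/4 = 0 ∩ |FE|² = 1145/16]
2. F_y = -1  [line 9·x + 3·y + 165/4 = 0 ∩ |FE|² = 1145/16]
   → F = (-17/4, -1)
3. D_x = -41/12  [DF · AE = 221/12 ∩ DE · FC = -539/48]
4. D_y = -10/3  [DF · AE = 221/12 ∩ DE · FC = -539/48]
   → D = (-41/12, -10/3)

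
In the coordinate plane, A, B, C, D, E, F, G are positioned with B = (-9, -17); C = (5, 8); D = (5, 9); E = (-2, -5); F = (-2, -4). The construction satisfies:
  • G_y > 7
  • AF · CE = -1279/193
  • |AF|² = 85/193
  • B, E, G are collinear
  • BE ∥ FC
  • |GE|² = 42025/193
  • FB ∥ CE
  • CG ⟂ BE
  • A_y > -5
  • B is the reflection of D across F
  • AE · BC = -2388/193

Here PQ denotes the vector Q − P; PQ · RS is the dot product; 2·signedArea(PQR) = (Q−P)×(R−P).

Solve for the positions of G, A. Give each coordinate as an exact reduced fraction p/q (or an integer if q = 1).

1. G_x = 1049/193  [B, E, G are collinear ∩ CG ⟂ BE]
2. G_y = 1495/193  [B, E, G are collinear ∩ CG ⟂ BE]
   → G = (1049/193, 1495/193)
3. A_x = -344/193  [AE · BC = -2388/193 ∩ AF · CE = -1279/193]
4. A_y = -893/193  [AE · BC = -2388/193 ∩ AF · CE = -1279/193]
   → A = (-344/193, -893/193)

A = (-344/193, -893/193)
G = (1049/193, 1495/193)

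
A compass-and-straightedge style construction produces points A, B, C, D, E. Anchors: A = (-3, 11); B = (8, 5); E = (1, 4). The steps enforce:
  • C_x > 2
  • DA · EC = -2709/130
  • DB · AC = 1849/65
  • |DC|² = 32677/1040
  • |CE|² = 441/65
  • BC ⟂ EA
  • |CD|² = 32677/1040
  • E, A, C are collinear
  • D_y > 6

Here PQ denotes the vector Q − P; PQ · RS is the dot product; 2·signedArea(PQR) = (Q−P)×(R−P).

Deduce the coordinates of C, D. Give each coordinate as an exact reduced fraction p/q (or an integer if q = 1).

1. C_x = 149/65  [E, A, C are collinear ∩ BC ⟂ EA]
2. C_y = 113/65  [E, A, C are collinear ∩ BC ⟂ EA]
   → C = (149/65, 113/65)
3. D_x = 21/4  [line -84/65·x + 147/65·y + -1029/130 = 0 ∩ |DC|² = 32677/1040]
4. D_y = 13/2  [line -84/65·x + 147/65·y + -1029/130 = 0 ∩ |DC|² = 32677/1040]
   → D = (21/4, 13/2)

C = (149/65, 113/65)
D = (21/4, 13/2)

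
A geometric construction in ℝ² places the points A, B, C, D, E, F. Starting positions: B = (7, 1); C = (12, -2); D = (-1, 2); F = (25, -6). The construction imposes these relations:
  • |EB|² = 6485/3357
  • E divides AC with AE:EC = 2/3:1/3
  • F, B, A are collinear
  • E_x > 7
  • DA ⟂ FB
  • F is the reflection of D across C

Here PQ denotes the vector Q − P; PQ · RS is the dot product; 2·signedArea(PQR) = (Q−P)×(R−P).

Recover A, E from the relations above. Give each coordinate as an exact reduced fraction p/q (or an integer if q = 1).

1. A_x = -107/373  [F, B, A are collinear ∩ DA ⟂ FB]
2. A_y = 1430/373  [F, B, A are collinear ∩ DA ⟂ FB]
   → A = (-107/373, 1430/373)
3. E_x = 8845/1119  [E divides AC with AE:EC = 2/3:1/3]
4. E_y = -62/1119  [E divides AC with AE:EC = 2/3:1/3]
   → E = (8845/1119, -62/1119)

A = (-107/373, 1430/373)
E = (8845/1119, -62/1119)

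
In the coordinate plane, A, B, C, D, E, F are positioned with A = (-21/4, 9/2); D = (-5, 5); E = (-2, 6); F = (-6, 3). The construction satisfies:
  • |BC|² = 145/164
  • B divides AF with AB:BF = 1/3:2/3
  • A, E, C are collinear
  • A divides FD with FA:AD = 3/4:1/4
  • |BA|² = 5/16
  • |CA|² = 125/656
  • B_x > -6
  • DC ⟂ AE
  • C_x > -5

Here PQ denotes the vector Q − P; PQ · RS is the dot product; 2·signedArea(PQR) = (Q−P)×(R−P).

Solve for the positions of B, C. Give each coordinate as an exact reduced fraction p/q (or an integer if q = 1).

B = (-11/2, 4)
C = (-199/41, 192/41)

1. B_x = -11/2  [B divides AF with AB:BF = 1/3:2/3]
2. B_y = 4  [B divides AF with AB:BF = 1/3:2/3]
   → B = (-11/2, 4)
3. C_x = -199/41  [A, E, C are collinear ∩ DC ⟂ AE]
4. C_y = 192/41  [A, E, C are collinear ∩ DC ⟂ AE]
   → C = (-199/41, 192/41)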